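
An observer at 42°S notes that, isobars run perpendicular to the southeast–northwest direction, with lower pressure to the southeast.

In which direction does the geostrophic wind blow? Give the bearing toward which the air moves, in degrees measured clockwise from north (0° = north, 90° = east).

045°

The pressure-gradient force points toward the southeast (bearing 135°).
Geostrophic balance: in the Southern Hemisphere the Coriolis force deflects motion to the left, so the geostrophic wind blows 90° to the left of the pressure-gradient force (low pressure on the right).
Rotating 135° by 90° counterclockwise gives 045° — the wind blows toward the northeast.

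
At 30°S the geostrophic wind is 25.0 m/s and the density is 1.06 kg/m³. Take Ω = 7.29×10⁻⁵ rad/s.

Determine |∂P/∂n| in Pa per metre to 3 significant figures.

1.93×10⁻³ Pa/m

Coriolis parameter at 30°S:
f = 2Ω sin φ = 2 × 7.29×10⁻⁵ × sin 30° = 7.29×10⁻⁵ s⁻¹
Geostrophic balance rearranged: |∂P/∂n| = f ρ V_g
|∂P/∂n| = 7.29×10⁻⁵ × 1.06 × 25.0 = 1.93×10⁻³ Pa/m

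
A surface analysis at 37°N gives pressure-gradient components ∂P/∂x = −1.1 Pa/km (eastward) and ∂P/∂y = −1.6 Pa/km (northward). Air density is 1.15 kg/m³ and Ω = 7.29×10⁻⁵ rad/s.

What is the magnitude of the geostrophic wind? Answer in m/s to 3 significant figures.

19.2 m/s

Coriolis parameter at 37°N:
f = 2Ω sin φ = 2 × 7.29×10⁻⁵ × sin 37° = 8.77×10⁻⁵ s⁻¹
Component geostrophic relations (x east, y north):
u_g = −(1/(fρ)) ∂P/∂y,  v_g = (1/(fρ)) ∂P/∂x
u_g = −(−1.6×10⁻³)/(8.77×10⁻⁵ × 1.15) = 15.9 m/s;  v_g = (−1.1×10⁻³)/(8.77×10⁻⁵ × 1.15) = −10.9 m/s
|V_g| = √(u_g² + v_g²) = 19.2 m/s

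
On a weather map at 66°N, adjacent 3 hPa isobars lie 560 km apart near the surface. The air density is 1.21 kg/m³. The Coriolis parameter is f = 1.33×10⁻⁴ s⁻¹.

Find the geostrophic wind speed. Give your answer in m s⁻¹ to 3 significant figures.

Pressure gradient: |∂P/∂n| = 300 Pa / 560000 m = 5.36×10⁻⁴ Pa/m
Geostrophic balance (pressure-gradient force = Coriolis force):
V_g = (1/(fρ)) |∂P/∂n| = 5.36×10⁻⁴ / (1.33×10⁻⁴ × 1.21) = 3.33 m/s

3.33 m s⁻¹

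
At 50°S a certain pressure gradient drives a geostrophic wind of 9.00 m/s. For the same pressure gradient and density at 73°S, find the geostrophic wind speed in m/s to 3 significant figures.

With the same pressure gradient and density, V_g ∝ 1/f ∝ 1/sin φ.
V₂ = V₁ · sin φ₁ / sin φ₂ = 9.00 × sin 50° / sin 73°
V₂ = 9.00 × 0.7660/0.9563 = 7.21 m/s

7.21 m/s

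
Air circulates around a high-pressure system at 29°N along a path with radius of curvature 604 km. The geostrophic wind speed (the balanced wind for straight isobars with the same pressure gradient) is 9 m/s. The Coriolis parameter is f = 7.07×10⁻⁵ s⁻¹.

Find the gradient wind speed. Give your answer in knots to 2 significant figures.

25 knots

Around a high, pressure-gradient force acts outward with centrifugal, so Coriolis balances both:
fV = (1/ρ)|∂P/∂n| + V²/R  →  V² − fR·V + fR·V_g = 0
With fR = 7.07×10⁻⁵ × 604×10³ m = 42.7 m/s:
V = [fR − √((fR)² − 4 fR V_g)]/2 = [42.7 − √(42.7² − 4×42.7×9)]/2 = 12.9 m/s
Supergeostrophic (V > V_g = 9 m/s), as expected around a high.
Converting: 12.9 m/s × 1.944 = 25 knots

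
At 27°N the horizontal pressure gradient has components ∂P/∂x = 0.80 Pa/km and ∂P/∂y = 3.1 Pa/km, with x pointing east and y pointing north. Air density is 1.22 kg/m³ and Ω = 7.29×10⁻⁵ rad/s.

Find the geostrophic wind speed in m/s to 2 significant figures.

Coriolis parameter at 27°N:
f = 2Ω sin φ = 2 × 7.29×10⁻⁵ × sin 27° = 6.62×10⁻⁵ s⁻¹
Component geostrophic relations (x east, y north):
u_g = −(1/(fρ)) ∂P/∂y,  v_g = (1/(fρ)) ∂P/∂x
u_g = −(3.1×10⁻³)/(6.62×10⁻⁵ × 1.22) = −38.4 m/s;  v_g = (0.80×10⁻³)/(6.62×10⁻⁵ × 1.22) = 9.91 m/s
|V_g| = √(u_g² + v_g²) = 39.6 m/s

40 m/s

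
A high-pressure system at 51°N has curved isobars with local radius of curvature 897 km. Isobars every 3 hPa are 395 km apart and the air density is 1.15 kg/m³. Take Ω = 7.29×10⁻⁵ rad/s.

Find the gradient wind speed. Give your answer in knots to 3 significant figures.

Coriolis parameter at 51°N:
f = 2Ω sin φ = 2 × 7.29×10⁻⁵ × sin 51° = 1.13×10⁻⁴ s⁻¹
Pressure gradient: |∂P/∂n| = 300 Pa / 395000 m = 7.59×10⁻⁴ Pa/m
Geostrophic speed: V_g = |∂P/∂n|/(fρ) = 7.59×10⁻⁴/(1.13×10⁻⁴ × 1.15) = 5.83 m/s
Around a high, pressure-gradient force acts outward with centrifugal, so Coriolis balances both:
fV = (1/ρ)|∂P/∂n| + V²/R  →  V² − fR·V + fR·V_g = 0
With fR = 1.13×10⁻⁴ × 897×10³ m = 102 m/s:
V = [fR − √((fR)² − 4 fR V_g)]/2 = [102 − √(102² − 4×102×5.83)]/2 = 6.21 m/s
Supergeostrophic (V > V_g = 5.83 m/s), as expected around a high.
Converting: 6.21 m/s × 1.944 = 12.1 knots

12.1 knots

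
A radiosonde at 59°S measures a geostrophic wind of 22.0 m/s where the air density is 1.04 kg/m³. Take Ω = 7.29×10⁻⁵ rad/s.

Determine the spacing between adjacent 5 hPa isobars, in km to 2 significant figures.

170 km

Coriolis parameter at 59°S:
f = 2Ω sin φ = 2 × 7.29×10⁻⁵ × sin 59° = 1.25×10⁻⁴ s⁻¹
Geostrophic balance rearranged: |∂P/∂n| = f ρ V_g
|∂P/∂n| = 1.25×10⁻⁴ × 1.04 × 22.0 = 2.86×10⁻³ Pa/m
Isobar spacing: Δn = ΔP/|∂P/∂n| = 500 Pa / 2.86×10⁻³ Pa/m = 174860 m ≈ 170 km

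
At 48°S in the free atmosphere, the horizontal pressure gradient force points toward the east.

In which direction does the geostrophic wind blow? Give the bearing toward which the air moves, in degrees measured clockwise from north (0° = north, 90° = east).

000°

The pressure-gradient force points toward the east (bearing 090°).
Geostrophic balance: in the Southern Hemisphere the Coriolis force deflects motion to the left, so the geostrophic wind blows 90° to the left of the pressure-gradient force (low pressure on the right).
Rotating 090° by 90° counterclockwise gives 000° — the wind blows toward the north.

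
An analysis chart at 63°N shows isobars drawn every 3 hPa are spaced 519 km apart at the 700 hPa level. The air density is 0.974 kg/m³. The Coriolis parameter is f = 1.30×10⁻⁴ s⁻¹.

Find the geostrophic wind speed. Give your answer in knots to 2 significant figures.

Pressure gradient: |∂P/∂n| = 300 Pa / 519000 m = 5.78×10⁻⁴ Pa/m
Geostrophic balance (pressure-gradient force = Coriolis force):
V_g = (1/(fρ)) |∂P/∂n| = 5.78×10⁻⁴ / (1.30×10⁻⁴ × 0.974) = 4.57 m/s
Converting: 4.57 m/s × 1.944 = 8.9 knots

8.9 knots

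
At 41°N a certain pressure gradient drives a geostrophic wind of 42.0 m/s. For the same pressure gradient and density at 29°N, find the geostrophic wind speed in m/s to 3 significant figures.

56.8 m/s

With the same pressure gradient and density, V_g ∝ 1/f ∝ 1/sin φ.
V₂ = V₁ · sin φ₁ / sin φ₂ = 42.0 × sin 41° / sin 29°
V₂ = 42.0 × 0.6561/0.4848 = 56.8 m/s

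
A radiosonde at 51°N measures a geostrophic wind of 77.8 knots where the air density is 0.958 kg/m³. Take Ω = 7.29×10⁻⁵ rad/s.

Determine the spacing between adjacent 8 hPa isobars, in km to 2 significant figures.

Coriolis parameter at 51°N:
f = 2Ω sin φ = 2 × 7.29×10⁻⁵ × sin 51° = 1.13×10⁻⁴ s⁻¹
Wind speed in SI: 77.8 knots = 40.0 m/s
Geostrophic balance rearranged: |∂P/∂n| = f ρ V_g
|∂P/∂n| = 1.13×10⁻⁴ × 0.958 × 40.0 = 4.34×10⁻³ Pa/m
Isobar spacing: Δn = ΔP/|∂P/∂n| = 800 Pa / 4.34×10⁻³ Pa/m = 184139 m ≈ 180 km

180 km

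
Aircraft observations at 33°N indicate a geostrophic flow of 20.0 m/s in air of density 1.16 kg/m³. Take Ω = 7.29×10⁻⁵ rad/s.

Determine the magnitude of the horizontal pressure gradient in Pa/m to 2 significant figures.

1.8×10⁻³ Pa/m

Coriolis parameter at 33°N:
f = 2Ω sin φ = 2 × 7.29×10⁻⁵ × sin 33° = 7.94×10⁻⁵ s⁻¹
Geostrophic balance rearranged: |∂P/∂n| = f ρ V_g
|∂P/∂n| = 7.94×10⁻⁵ × 1.16 × 20.0 = 1.84×10⁻³ Pa/m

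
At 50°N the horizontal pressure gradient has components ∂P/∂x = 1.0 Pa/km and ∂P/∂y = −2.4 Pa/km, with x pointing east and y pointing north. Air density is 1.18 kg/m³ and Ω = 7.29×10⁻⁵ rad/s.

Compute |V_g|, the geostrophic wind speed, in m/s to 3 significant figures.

19.7 m/s

Coriolis parameter at 50°N:
f = 2Ω sin φ = 2 × 7.29×10⁻⁵ × sin 50° = 1.12×10⁻⁴ s⁻¹
Component geostrophic relations (x east, y north):
u_g = −(1/(fρ)) ∂P/∂y,  v_g = (1/(fρ)) ∂P/∂x
u_g = −(−2.4×10⁻³)/(1.12×10⁻⁴ × 1.18) = 18.2 m/s;  v_g = (1.0×10⁻³)/(1.12×10⁻⁴ × 1.18) = 7.59 m/s
|V_g| = √(u_g² + v_g²) = 19.7 m/s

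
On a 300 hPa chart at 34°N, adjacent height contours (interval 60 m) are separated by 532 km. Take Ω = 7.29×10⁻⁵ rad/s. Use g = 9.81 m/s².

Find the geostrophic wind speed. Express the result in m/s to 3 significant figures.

Coriolis parameter at 34°N:
f = 2Ω sin φ = 2 × 7.29×10⁻⁵ × sin 34° = 8.15×10⁻⁵ s⁻¹
Height gradient: |∂Z/∂n| = 60 m / 532000 m = 1.13×10⁻⁴
On a pressure surface, geostrophic balance gives V_g = (g/f)|∂Z/∂n|:
V_g = 9.81 × 1.13×10⁻⁴ / 8.15×10⁻⁵ = 13.6 m/s

13.6 m/s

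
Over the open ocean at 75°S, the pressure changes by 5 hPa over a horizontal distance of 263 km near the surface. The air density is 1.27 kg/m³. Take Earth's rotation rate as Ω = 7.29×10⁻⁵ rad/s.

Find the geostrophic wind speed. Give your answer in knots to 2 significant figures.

Coriolis parameter at 75°S:
f = 2Ω sin φ = 2 × 7.29×10⁻⁵ × sin 75° = 1.41×10⁻⁴ s⁻¹
Pressure gradient: |∂P/∂n| = 500 Pa / 263000 m = 1.90×10⁻³ Pa/m
Geostrophic balance (pressure-gradient force = Coriolis force):
V_g = (1/(fρ)) |∂P/∂n| = 1.90×10⁻³ / (1.41×10⁻⁴ × 1.27) = 10.6 m/s
Converting: 10.6 m/s × 1.944 = 21 knots

21 knots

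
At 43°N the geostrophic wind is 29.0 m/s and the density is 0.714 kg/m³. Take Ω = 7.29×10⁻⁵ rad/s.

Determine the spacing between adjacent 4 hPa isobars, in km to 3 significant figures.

194 km

Coriolis parameter at 43°N:
f = 2Ω sin φ = 2 × 7.29×10⁻⁵ × sin 43° = 9.94×10⁻⁵ s⁻¹
Geostrophic balance rearranged: |∂P/∂n| = f ρ V_g
|∂P/∂n| = 9.94×10⁻⁵ × 0.714 × 29.0 = 2.06×10⁻³ Pa/m
Isobar spacing: Δn = ΔP/|∂P/∂n| = 400 Pa / 2.06×10⁻³ Pa/m = 194278 m ≈ 194 km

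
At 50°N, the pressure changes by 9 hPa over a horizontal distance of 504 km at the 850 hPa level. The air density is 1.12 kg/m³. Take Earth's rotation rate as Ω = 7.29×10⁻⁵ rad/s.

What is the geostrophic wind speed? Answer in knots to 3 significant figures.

27.7 knots

Coriolis parameter at 50°N:
f = 2Ω sin φ = 2 × 7.29×10⁻⁵ × sin 50° = 1.12×10⁻⁴ s⁻¹
Pressure gradient: |∂P/∂n| = 900 Pa / 504000 m = 1.79×10⁻³ Pa/m
Geostrophic balance (pressure-gradient force = Coriolis force):
V_g = (1/(fρ)) |∂P/∂n| = 1.79×10⁻³ / (1.12×10⁻⁴ × 1.12) = 14.3 m/s
Converting: 14.3 m/s × 1.944 = 27.7 knots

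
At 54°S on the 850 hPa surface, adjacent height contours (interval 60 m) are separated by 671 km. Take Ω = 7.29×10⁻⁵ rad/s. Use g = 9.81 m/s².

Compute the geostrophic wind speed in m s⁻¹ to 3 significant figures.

7.44 m s⁻¹

Coriolis parameter at 54°S:
f = 2Ω sin φ = 2 × 7.29×10⁻⁵ × sin 54° = 1.18×10⁻⁴ s⁻¹
Height gradient: |∂Z/∂n| = 60 m / 671000 m = 8.94×10⁻⁵
On a pressure surface, geostrophic balance gives V_g = (g/f)|∂Z/∂n|:
V_g = 9.81 × 8.94×10⁻⁵ / 1.18×10⁻⁴ = 7.44 m/s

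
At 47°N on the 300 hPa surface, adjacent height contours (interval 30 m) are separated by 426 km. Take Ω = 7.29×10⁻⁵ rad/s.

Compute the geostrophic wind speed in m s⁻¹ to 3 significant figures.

6.48 m s⁻¹

Coriolis parameter at 47°N:
f = 2Ω sin φ = 2 × 7.29×10⁻⁵ × sin 47° = 1.07×10⁻⁴ s⁻¹
Height gradient: |∂Z/∂n| = 30 m / 426000 m = 7.04×10⁻⁵
On a pressure surface, geostrophic balance gives V_g = (g/f)|∂Z/∂n|:
V_g = 9.81 × 7.04×10⁻⁵ / 1.07×10⁻⁴ = 6.48 m/s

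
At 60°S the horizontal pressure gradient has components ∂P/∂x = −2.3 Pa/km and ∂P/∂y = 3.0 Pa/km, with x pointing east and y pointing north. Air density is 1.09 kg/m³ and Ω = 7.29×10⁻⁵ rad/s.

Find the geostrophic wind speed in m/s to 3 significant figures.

Coriolis parameter at 60°S:
f = 2Ω sin φ = 2 × 7.29×10⁻⁵ × sin 60° = 1.26×10⁻⁴ s⁻¹
In the Southern Hemisphere f is negative: f = −1.26×10⁻⁴ s⁻¹.
Component geostrophic relations (x east, y north):
u_g = −(1/(fρ)) ∂P/∂y,  v_g = (1/(fρ)) ∂P/∂x
u_g = −(3.0×10⁻³)/(−1.26×10⁻⁴ × 1.09) = 21.8 m/s;  v_g = (−2.3×10⁻³)/(−1.26×10⁻⁴ × 1.09) = 16.7 m/s
|V_g| = √(u_g² + v_g²) = 27.5 m/s

27.5 m/s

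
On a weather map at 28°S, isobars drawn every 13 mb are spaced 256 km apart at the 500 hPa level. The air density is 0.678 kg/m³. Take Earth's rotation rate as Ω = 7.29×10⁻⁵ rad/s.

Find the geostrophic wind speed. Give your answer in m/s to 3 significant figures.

Coriolis parameter at 28°S:
f = 2Ω sin φ = 2 × 7.29×10⁻⁵ × sin 28° = 6.84×10⁻⁵ s⁻¹
Pressure gradient: |∂P/∂n| = 1300 Pa / 256000 m = 5.08×10⁻³ Pa/m
Geostrophic balance (pressure-gradient force = Coriolis force):
V_g = (1/(fρ)) |∂P/∂n| = 5.08×10⁻³ / (6.84×10⁻⁵ × 0.678) = 109 m/s

109 m/s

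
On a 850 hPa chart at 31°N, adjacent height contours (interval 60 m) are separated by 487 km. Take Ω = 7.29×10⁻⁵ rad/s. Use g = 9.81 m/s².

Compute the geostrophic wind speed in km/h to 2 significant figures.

58 km/h

Coriolis parameter at 31°N:
f = 2Ω sin φ = 2 × 7.29×10⁻⁵ × sin 31° = 7.51×10⁻⁵ s⁻¹
Height gradient: |∂Z/∂n| = 60 m / 487000 m = 1.23×10⁻⁴
On a pressure surface, geostrophic balance gives V_g = (g/f)|∂Z/∂n|:
V_g = 9.81 × 1.23×10⁻⁴ / 7.51×10⁻⁵ = 16.1 m/s
Converting: 16.1 m/s × 3.6 = 58 km/h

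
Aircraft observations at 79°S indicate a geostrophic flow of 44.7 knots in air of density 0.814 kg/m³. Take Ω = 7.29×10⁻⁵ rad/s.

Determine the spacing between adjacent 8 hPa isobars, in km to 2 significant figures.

300 km

Coriolis parameter at 79°S:
f = 2Ω sin φ = 2 × 7.29×10⁻⁵ × sin 79° = 1.43×10⁻⁴ s⁻¹
Wind speed in SI: 44.7 knots = 23.0 m/s
Geostrophic balance rearranged: |∂P/∂n| = f ρ V_g
|∂P/∂n| = 1.43×10⁻⁴ × 0.814 × 23.0 = 2.68×10⁻³ Pa/m
Isobar spacing: Δn = ΔP/|∂P/∂n| = 800 Pa / 2.68×10⁻³ Pa/m = 298618 m ≈ 300 km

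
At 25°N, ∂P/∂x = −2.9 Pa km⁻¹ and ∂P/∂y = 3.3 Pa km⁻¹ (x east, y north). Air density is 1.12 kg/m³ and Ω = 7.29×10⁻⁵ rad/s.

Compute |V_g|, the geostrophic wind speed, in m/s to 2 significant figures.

Coriolis parameter at 25°N:
f = 2Ω sin φ = 2 × 7.29×10⁻⁵ × sin 25° = 6.16×10⁻⁵ s⁻¹
Component geostrophic relations (x east, y north):
u_g = −(1/(fρ)) ∂P/∂y,  v_g = (1/(fρ)) ∂P/∂x
u_g = −(3.3×10⁻³)/(6.16×10⁻⁵ × 1.12) = −47.8 m/s;  v_g = (−2.9×10⁻³)/(6.16×10⁻⁵ × 1.12) = −42.0 m/s
|V_g| = √(u_g² + v_g²) = 63.7 m/s

64 m/s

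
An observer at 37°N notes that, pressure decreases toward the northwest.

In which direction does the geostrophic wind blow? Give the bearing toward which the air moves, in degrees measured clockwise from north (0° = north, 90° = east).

045°

The pressure-gradient force points toward the northwest (bearing 315°).
Geostrophic balance: in the Northern Hemisphere the Coriolis force deflects motion to the right, so the geostrophic wind blows 90° to the right of the pressure-gradient force (low pressure on the left).
Rotating 315° by 90° clockwise gives 045° — the wind blows toward the northeast.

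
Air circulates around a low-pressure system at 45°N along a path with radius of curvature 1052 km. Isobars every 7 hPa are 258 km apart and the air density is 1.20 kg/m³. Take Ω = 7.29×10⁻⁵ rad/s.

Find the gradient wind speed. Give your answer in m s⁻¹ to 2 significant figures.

19 m s⁻¹

Coriolis parameter at 45°N:
f = 2Ω sin φ = 2 × 7.29×10⁻⁵ × sin 45° = 1.03×10⁻⁴ s⁻¹
Pressure gradient: |∂P/∂n| = 700 Pa / 258000 m = 2.71×10⁻³ Pa/m
Geostrophic speed: V_g = |∂P/∂n|/(fρ) = 2.71×10⁻³/(1.03×10⁻⁴ × 1.20) = 21.9 m/s
Around a low, centrifugal force acts outward with Coriolis, so pressure-gradient force balances both:
(1/ρ)|∂P/∂n| = fV + V²/R  →  V² + fR·V − fR·V_g = 0
With fR = 1.03×10⁻⁴ × 1052×10³ m = 108 m/s:
V = [−fR + √((fR)² + 4 fR V_g)]/2 = [−108 + √(108² + 4×108×21.9)]/2 = 18.7 m/s
Subgeostrophic (V < V_g = 21.9 m/s), as expected around a low.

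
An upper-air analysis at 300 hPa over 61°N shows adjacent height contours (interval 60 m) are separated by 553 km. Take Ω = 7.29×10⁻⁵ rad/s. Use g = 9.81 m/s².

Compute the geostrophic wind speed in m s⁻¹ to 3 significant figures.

Coriolis parameter at 61°N:
f = 2Ω sin φ = 2 × 7.29×10⁻⁵ × sin 61° = 1.28×10⁻⁴ s⁻¹
Height gradient: |∂Z/∂n| = 60 m / 553000 m = 1.08×10⁻⁴
On a pressure surface, geostrophic balance gives V_g = (g/f)|∂Z/∂n|:
V_g = 9.81 × 1.08×10⁻⁴ / 1.28×10⁻⁴ = 8.35 m/s

8.35 m s⁻¹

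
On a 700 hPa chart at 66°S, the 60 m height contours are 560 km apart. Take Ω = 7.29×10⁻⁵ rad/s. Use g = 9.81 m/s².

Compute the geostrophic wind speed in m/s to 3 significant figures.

Coriolis parameter at 66°S:
f = 2Ω sin φ = 2 × 7.29×10⁻⁵ × sin 66° = 1.33×10⁻⁴ s⁻¹
Height gradient: |∂Z/∂n| = 60 m / 560000 m = 1.07×10⁻⁴
On a pressure surface, geostrophic balance gives V_g = (g/f)|∂Z/∂n|:
V_g = 9.81 × 1.07×10⁻⁴ / 1.33×10⁻⁴ = 7.89 m/s

7.89 m/s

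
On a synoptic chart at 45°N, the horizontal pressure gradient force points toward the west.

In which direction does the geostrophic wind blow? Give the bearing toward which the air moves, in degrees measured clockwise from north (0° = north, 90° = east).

The pressure-gradient force points toward the west (bearing 270°).
Geostrophic balance: in the Northern Hemisphere the Coriolis force deflects motion to the right, so the geostrophic wind blows 90° to the right of the pressure-gradient force (low pressure on the left).
Rotating 270° by 90° clockwise gives 000° — the wind blows toward the north.

000°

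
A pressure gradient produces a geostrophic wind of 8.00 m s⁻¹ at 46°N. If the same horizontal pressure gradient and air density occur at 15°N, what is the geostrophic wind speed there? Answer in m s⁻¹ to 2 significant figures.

With the same pressure gradient and density, V_g ∝ 1/f ∝ 1/sin φ.
V₂ = V₁ · sin φ₁ / sin φ₂ = 8.00 × sin 46° / sin 15°
V₂ = 8.00 × 0.7193/0.2588 = 22 m s⁻¹

22 m s⁻¹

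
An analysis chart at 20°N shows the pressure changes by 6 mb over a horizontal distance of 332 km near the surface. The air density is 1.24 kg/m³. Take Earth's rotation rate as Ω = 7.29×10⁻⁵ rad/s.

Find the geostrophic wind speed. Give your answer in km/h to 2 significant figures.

Coriolis parameter at 20°N:
f = 2Ω sin φ = 2 × 7.29×10⁻⁵ × sin 20° = 4.99×10⁻⁵ s⁻¹
Pressure gradient: |∂P/∂n| = 600 Pa / 332000 m = 1.81×10⁻³ Pa/m
Geostrophic balance (pressure-gradient force = Coriolis force):
V_g = (1/(fρ)) |∂P/∂n| = 1.81×10⁻³ / (4.99×10⁻⁵ × 1.24) = 29.2 m/s
Converting: 29.2 m/s × 3.6 = 110 km/h

110 km/h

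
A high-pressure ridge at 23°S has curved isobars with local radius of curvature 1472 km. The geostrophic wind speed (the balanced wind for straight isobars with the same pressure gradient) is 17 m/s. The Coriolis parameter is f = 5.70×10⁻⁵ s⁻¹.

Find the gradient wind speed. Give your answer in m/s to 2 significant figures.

24 m/s

Around a high, pressure-gradient force acts outward with centrifugal, so Coriolis balances both:
fV = (1/ρ)|∂P/∂n| + V²/R  →  V² − fR·V + fR·V_g = 0
With fR = 5.70×10⁻⁵ × 1472×10³ m = 83.9 m/s:
V = [fR − √((fR)² − 4 fR V_g)]/2 = [83.9 − √(83.9² − 4×83.9×17)]/2 = 23.7 m/s
Supergeostrophic (V > V_g = 17 m/s), as expected around a high.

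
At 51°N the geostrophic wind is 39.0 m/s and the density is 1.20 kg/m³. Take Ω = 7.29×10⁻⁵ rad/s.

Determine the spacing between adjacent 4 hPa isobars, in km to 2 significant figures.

Coriolis parameter at 51°N:
f = 2Ω sin φ = 2 × 7.29×10⁻⁵ × sin 51° = 1.13×10⁻⁴ s⁻¹
Geostrophic balance rearranged: |∂P/∂n| = f ρ V_g
|∂P/∂n| = 1.13×10⁻⁴ × 1.20 × 39.0 = 5.30×10⁻³ Pa/m
Isobar spacing: Δn = ΔP/|∂P/∂n| = 400 Pa / 5.30×10⁻³ Pa/m = 75432 m ≈ 75 km

75 km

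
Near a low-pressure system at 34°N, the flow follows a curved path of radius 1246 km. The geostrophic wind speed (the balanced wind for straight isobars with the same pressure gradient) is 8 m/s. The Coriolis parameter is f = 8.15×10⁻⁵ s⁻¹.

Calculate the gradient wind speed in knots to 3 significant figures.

Around a low, centrifugal force acts outward with Coriolis, so pressure-gradient force balances both:
(1/ρ)|∂P/∂n| = fV + V²/R  →  V² + fR·V − fR·V_g = 0
With fR = 8.15×10⁻⁵ × 1246×10³ m = 102 m/s:
V = [−fR + √((fR)² + 4 fR V_g)]/2 = [−102 + √(102² + 4×102×8)]/2 = 7.45 m/s
Subgeostrophic (V < V_g = 8 m/s), as expected around a low.
Converting: 7.45 m/s × 1.944 = 14.5 knots

14.5 knots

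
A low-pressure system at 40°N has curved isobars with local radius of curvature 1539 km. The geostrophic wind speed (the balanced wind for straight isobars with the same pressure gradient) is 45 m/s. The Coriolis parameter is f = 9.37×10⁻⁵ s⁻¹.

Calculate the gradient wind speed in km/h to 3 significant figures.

130 km/h

Around a low, centrifugal force acts outward with Coriolis, so pressure-gradient force balances both:
(1/ρ)|∂P/∂n| = fV + V²/R  →  V² + fR·V − fR·V_g = 0
With fR = 9.37×10⁻⁵ × 1539×10³ m = 144 m/s:
V = [−fR + √((fR)² + 4 fR V_g)]/2 = [−144 + √(144² + 4×144×45)]/2 = 36 m/s
Subgeostrophic (V < V_g = 45 m/s), as expected around a low.
Converting: 36 m/s × 3.6 = 130 km/h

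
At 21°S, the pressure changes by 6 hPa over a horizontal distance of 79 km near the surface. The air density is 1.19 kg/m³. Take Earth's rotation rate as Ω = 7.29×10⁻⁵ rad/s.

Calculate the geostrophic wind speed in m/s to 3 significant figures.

Coriolis parameter at 21°S:
f = 2Ω sin φ = 2 × 7.29×10⁻⁵ × sin 21° = 5.23×10⁻⁵ s⁻¹
Pressure gradient: |∂P/∂n| = 600 Pa / 79000 m = 7.59×10⁻³ Pa/m
Geostrophic balance (pressure-gradient force = Coriolis force):
V_g = (1/(fρ)) |∂P/∂n| = 7.59×10⁻³ / (5.23×10⁻⁵ × 1.19) = 122 m/s

122 m/s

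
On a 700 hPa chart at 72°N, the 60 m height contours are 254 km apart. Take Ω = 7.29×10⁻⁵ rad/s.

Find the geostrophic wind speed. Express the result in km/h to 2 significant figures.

60 km/h

Coriolis parameter at 72°N:
f = 2Ω sin φ = 2 × 7.29×10⁻⁵ × sin 72° = 1.39×10⁻⁴ s⁻¹
Height gradient: |∂Z/∂n| = 60 m / 254000 m = 2.36×10⁻⁴
On a pressure surface, geostrophic balance gives V_g = (g/f)|∂Z/∂n|:
V_g = 9.81 × 2.36×10⁻⁴ / 1.39×10⁻⁴ = 16.7 m/s
Converting: 16.7 m/s × 3.6 = 60 km/h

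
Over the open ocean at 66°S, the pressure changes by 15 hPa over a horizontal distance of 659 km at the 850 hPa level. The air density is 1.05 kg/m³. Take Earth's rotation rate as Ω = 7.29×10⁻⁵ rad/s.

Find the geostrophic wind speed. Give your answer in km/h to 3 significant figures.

58.6 km/h

Coriolis parameter at 66°S:
f = 2Ω sin φ = 2 × 7.29×10⁻⁵ × sin 66° = 1.33×10⁻⁴ s⁻¹
Pressure gradient: |∂P/∂n| = 1500 Pa / 659000 m = 2.28×10⁻³ Pa/m
Geostrophic balance (pressure-gradient force = Coriolis force):
V_g = (1/(fρ)) |∂P/∂n| = 2.28×10⁻³ / (1.33×10⁻⁴ × 1.05) = 16.3 m/s
Converting: 16.3 m/s × 3.6 = 58.6 km/h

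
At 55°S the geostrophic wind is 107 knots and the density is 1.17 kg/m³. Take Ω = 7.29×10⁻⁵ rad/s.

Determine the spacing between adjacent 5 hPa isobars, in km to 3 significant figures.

65.0 km

Coriolis parameter at 55°S:
f = 2Ω sin φ = 2 × 7.29×10⁻⁵ × sin 55° = 1.19×10⁻⁴ s⁻¹
Wind speed in SI: 107 knots = 55.0 m/s
Geostrophic balance rearranged: |∂P/∂n| = f ρ V_g
|∂P/∂n| = 1.19×10⁻⁴ × 1.17 × 55.0 = 7.69×10⁻³ Pa/m
Isobar spacing: Δn = ΔP/|∂P/∂n| = 500 Pa / 7.69×10⁻³ Pa/m = 65004 m ≈ 65.0 km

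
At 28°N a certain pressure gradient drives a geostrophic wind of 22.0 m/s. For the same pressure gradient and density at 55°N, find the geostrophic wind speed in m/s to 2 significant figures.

13 m/s

With the same pressure gradient and density, V_g ∝ 1/f ∝ 1/sin φ.
V₂ = V₁ · sin φ₁ / sin φ₂ = 22.0 × sin 28° / sin 55°
V₂ = 22.0 × 0.4695/0.8192 = 13 m/s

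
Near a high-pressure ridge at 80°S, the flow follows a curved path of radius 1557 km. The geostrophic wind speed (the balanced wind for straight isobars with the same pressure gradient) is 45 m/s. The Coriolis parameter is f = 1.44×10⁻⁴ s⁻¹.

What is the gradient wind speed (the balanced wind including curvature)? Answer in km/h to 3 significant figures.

Around a high, pressure-gradient force acts outward with centrifugal, so Coriolis balances both:
fV = (1/ρ)|∂P/∂n| + V²/R  →  V² − fR·V + fR·V_g = 0
With fR = 1.44×10⁻⁴ × 1557×10³ m = 224 m/s:
V = [fR − √((fR)² − 4 fR V_g)]/2 = [224 − √(224² − 4×224×45)]/2 = 62.3 m/s
Supergeostrophic (V > V_g = 45 m/s), as expected around a high.
Converting: 62.3 m/s × 3.6 = 224 km/h

224 km/h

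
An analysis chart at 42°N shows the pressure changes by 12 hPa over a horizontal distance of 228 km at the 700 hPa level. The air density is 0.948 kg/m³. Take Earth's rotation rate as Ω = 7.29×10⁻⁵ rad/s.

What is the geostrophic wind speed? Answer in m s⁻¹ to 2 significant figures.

Coriolis parameter at 42°N:
f = 2Ω sin φ = 2 × 7.29×10⁻⁵ × sin 42° = 9.76×10⁻⁵ s⁻¹
Pressure gradient: |∂P/∂n| = 1200 Pa / 228000 m = 5.26×10⁻³ Pa/m
Geostrophic balance (pressure-gradient force = Coriolis force):
V_g = (1/(fρ)) |∂P/∂n| = 5.26×10⁻³ / (9.76×10⁻⁵ × 0.948) = 56.9 m/s

57 m s⁻¹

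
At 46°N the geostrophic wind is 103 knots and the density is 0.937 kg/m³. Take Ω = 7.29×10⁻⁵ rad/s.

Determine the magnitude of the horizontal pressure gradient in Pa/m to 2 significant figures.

Coriolis parameter at 46°N:
f = 2Ω sin φ = 2 × 7.29×10⁻⁵ × sin 46° = 1.05×10⁻⁴ s⁻¹
Wind speed in SI: 103 knots = 53.0 m/s
Geostrophic balance rearranged: |∂P/∂n| = f ρ V_g
|∂P/∂n| = 1.05×10⁻⁴ × 0.937 × 53.0 = 5.21×10⁻³ Pa/m

5.2×10⁻³ Pa/m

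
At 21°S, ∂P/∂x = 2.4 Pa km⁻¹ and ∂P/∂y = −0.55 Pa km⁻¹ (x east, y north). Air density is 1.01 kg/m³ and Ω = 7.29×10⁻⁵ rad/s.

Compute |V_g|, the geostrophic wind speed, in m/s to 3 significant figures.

46.7 m/s

Coriolis parameter at 21°S:
f = 2Ω sin φ = 2 × 7.29×10⁻⁵ × sin 21° = 5.23×10⁻⁵ s⁻¹
In the Southern Hemisphere f is negative: f = −5.23×10⁻⁵ s⁻¹.
Component geostrophic relations (x east, y north):
u_g = −(1/(fρ)) ∂P/∂y,  v_g = (1/(fρ)) ∂P/∂x
u_g = −(−0.55×10⁻³)/(−5.23×10⁻⁵ × 1.01) = −10.4 m/s;  v_g = (2.4×10⁻³)/(−5.23×10⁻⁵ × 1.01) = −45.5 m/s
|V_g| = √(u_g² + v_g²) = 46.7 m/s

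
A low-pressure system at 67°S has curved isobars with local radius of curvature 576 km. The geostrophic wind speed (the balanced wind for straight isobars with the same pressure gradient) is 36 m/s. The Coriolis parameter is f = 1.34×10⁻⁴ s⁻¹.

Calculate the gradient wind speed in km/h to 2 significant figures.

96 km/h

Around a low, centrifugal force acts outward with Coriolis, so pressure-gradient force balances both:
(1/ρ)|∂P/∂n| = fV + V²/R  →  V² + fR·V − fR·V_g = 0
With fR = 1.34×10⁻⁴ × 576×10³ m = 77.2 m/s:
V = [−fR + √((fR)² + 4 fR V_g)]/2 = [−77.2 + √(77.2² + 4×77.2×36)]/2 = 26.7 m/s
Subgeostrophic (V < V_g = 36 m/s), as expected around a low.
Converting: 26.7 m/s × 3.6 = 96 km/h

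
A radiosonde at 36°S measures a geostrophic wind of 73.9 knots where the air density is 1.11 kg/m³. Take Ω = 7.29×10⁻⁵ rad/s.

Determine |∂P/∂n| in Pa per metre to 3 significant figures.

Coriolis parameter at 36°S:
f = 2Ω sin φ = 2 × 7.29×10⁻⁵ × sin 36° = 8.57×10⁻⁵ s⁻¹
Wind speed in SI: 73.9 knots = 38.0 m/s
Geostrophic balance rearranged: |∂P/∂n| = f ρ V_g
|∂P/∂n| = 8.57×10⁻⁵ × 1.11 × 38.0 = 3.62×10⁻³ Pa/m

3.62×10⁻³ Pa/m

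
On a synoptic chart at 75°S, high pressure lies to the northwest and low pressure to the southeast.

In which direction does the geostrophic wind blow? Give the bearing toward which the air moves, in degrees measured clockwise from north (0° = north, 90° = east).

045°

The pressure-gradient force points toward the southeast (bearing 135°).
Geostrophic balance: in the Southern Hemisphere the Coriolis force deflects motion to the left, so the geostrophic wind blows 90° to the left of the pressure-gradient force (low pressure on the right).
Rotating 135° by 90° counterclockwise gives 045° — the wind blows toward the northeast.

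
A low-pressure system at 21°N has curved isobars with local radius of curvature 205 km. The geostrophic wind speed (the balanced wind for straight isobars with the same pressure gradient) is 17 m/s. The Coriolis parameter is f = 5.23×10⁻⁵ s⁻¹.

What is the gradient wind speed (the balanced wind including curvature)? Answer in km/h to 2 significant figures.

Around a low, centrifugal force acts outward with Coriolis, so pressure-gradient force balances both:
(1/ρ)|∂P/∂n| = fV + V²/R  →  V² + fR·V − fR·V_g = 0
With fR = 5.23×10⁻⁵ × 205×10³ m = 10.7 m/s:
V = [−fR + √((fR)² + 4 fR V_g)]/2 = [−10.7 + √(10.7² + 4×10.7×17)]/2 = 9.17 m/s
Subgeostrophic (V < V_g = 17 m/s), as expected around a low.
Converting: 9.17 m/s × 3.6 = 33 km/h

33 km/h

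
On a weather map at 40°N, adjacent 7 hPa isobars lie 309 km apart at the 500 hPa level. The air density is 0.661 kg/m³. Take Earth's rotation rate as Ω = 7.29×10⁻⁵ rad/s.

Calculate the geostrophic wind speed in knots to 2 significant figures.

Coriolis parameter at 40°N:
f = 2Ω sin φ = 2 × 7.29×10⁻⁵ × sin 40° = 9.37×10⁻⁵ s⁻¹
Pressure gradient: |∂P/∂n| = 700 Pa / 309000 m = 2.27×10⁻³ Pa/m
Geostrophic balance (pressure-gradient force = Coriolis force):
V_g = (1/(fρ)) |∂P/∂n| = 2.27×10⁻³ / (9.37×10⁻⁵ × 0.661) = 36.6 m/s
Converting: 36.6 m/s × 1.944 = 71 knots

71 knots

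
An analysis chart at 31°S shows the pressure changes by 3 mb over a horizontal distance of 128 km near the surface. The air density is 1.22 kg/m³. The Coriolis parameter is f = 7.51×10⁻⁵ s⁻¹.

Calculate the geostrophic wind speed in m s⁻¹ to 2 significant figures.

Pressure gradient: |∂P/∂n| = 300 Pa / 128000 m = 2.34×10⁻³ Pa/m
Geostrophic balance (pressure-gradient force = Coriolis force):
V_g = (1/(fρ)) |∂P/∂n| = 2.34×10⁻³ / (7.51×10⁻⁵ × 1.22) = 25.6 m/s

26 m s⁻¹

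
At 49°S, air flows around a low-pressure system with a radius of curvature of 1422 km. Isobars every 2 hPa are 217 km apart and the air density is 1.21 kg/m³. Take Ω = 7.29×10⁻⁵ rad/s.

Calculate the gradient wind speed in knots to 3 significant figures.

Coriolis parameter at 49°S:
f = 2Ω sin φ = 2 × 7.29×10⁻⁵ × sin 49° = 1.10×10⁻⁴ s⁻¹
Pressure gradient: |∂P/∂n| = 200 Pa / 217000 m = 9.22×10⁻⁴ Pa/m
Geostrophic speed: V_g = |∂P/∂n|/(fρ) = 9.22×10⁻⁴/(1.10×10⁻⁴ × 1.21) = 6.92 m/s
Around a low, centrifugal force acts outward with Coriolis, so pressure-gradient force balances both:
(1/ρ)|∂P/∂n| = fV + V²/R  →  V² + fR·V − fR·V_g = 0
With fR = 1.10×10⁻⁴ × 1422×10³ m = 156 m/s:
V = [−fR + √((fR)² + 4 fR V_g)]/2 = [−156 + √(156² + 4×156×6.92)]/2 = 6.64 m/s
Subgeostrophic (V < V_g = 6.92 m/s), as expected around a low.
Converting: 6.64 m/s × 1.944 = 12.9 knots

12.9 knots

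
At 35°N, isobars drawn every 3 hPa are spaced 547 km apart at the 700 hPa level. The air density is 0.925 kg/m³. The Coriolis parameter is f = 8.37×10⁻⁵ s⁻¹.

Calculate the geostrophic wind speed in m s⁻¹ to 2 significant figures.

Pressure gradient: |∂P/∂n| = 300 Pa / 547000 m = 5.48×10⁻⁴ Pa/m
Geostrophic balance (pressure-gradient force = Coriolis force):
V_g = (1/(fρ)) |∂P/∂n| = 5.48×10⁻⁴ / (8.37×10⁻⁵ × 0.925) = 7.08 m/s

7.1 m s⁻¹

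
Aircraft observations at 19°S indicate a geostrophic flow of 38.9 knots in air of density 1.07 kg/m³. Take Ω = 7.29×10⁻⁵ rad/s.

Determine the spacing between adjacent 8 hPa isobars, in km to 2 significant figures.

790 km

Coriolis parameter at 19°S:
f = 2Ω sin φ = 2 × 7.29×10⁻⁵ × sin 19° = 4.75×10⁻⁵ s⁻¹
Wind speed in SI: 38.9 knots = 20.0 m/s
Geostrophic balance rearranged: |∂P/∂n| = f ρ V_g
|∂P/∂n| = 4.75×10⁻⁵ × 1.07 × 20.0 = 1.02×10⁻³ Pa/m
Isobar spacing: Δn = ΔP/|∂P/∂n| = 800 Pa / 1.02×10⁻³ Pa/m = 787080 m ≈ 790 km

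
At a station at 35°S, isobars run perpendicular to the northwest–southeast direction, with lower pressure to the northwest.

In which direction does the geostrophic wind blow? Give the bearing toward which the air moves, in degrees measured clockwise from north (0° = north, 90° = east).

225°

The pressure-gradient force points toward the northwest (bearing 315°).
Geostrophic balance: in the Southern Hemisphere the Coriolis force deflects motion to the left, so the geostrophic wind blows 90° to the left of the pressure-gradient force (low pressure on the right).
Rotating 315° by 90° counterclockwise gives 225° — the wind blows toward the southwest.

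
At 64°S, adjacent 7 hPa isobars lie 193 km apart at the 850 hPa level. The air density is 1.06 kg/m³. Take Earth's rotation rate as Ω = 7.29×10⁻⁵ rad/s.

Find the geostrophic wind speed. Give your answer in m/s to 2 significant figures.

Coriolis parameter at 64°S:
f = 2Ω sin φ = 2 × 7.29×10⁻⁵ × sin 64° = 1.31×10⁻⁴ s⁻¹
Pressure gradient: |∂P/∂n| = 700 Pa / 193000 m = 3.63×10⁻³ Pa/m
Geostrophic balance (pressure-gradient force = Coriolis force):
V_g = (1/(fρ)) |∂P/∂n| = 3.63×10⁻³ / (1.31×10⁻⁴ × 1.06) = 26.1 m/s

26 m/s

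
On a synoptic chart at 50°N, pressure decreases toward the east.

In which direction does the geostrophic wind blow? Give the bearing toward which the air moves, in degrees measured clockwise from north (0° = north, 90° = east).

The pressure-gradient force points toward the east (bearing 090°).
Geostrophic balance: in the Northern Hemisphere the Coriolis force deflects motion to the right, so the geostrophic wind blows 90° to the right of the pressure-gradient force (low pressure on the left).
Rotating 090° by 90° clockwise gives 180° — the wind blows toward the south.

180°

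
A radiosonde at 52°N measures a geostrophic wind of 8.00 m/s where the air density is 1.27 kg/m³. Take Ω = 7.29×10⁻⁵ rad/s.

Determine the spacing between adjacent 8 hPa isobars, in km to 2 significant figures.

Coriolis parameter at 52°N:
f = 2Ω sin φ = 2 × 7.29×10⁻⁵ × sin 52° = 1.15×10⁻⁴ s⁻¹
Geostrophic balance rearranged: |∂P/∂n| = f ρ V_g
|∂P/∂n| = 1.15×10⁻⁴ × 1.27 × 8.00 = 1.17×10⁻³ Pa/m
Isobar spacing: Δn = ΔP/|∂P/∂n| = 800 Pa / 1.17×10⁻³ Pa/m = 685341 m ≈ 690 km

690 km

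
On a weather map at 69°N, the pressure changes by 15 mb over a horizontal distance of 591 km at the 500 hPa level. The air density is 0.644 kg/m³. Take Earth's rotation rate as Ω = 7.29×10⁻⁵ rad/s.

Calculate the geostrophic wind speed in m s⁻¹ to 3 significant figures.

29.0 m s⁻¹

Coriolis parameter at 69°N:
f = 2Ω sin φ = 2 × 7.29×10⁻⁵ × sin 69° = 1.36×10⁻⁴ s⁻¹
Pressure gradient: |∂P/∂n| = 1500 Pa / 591000 m = 2.54×10⁻³ Pa/m
Geostrophic balance (pressure-gradient force = Coriolis force):
V_g = (1/(fρ)) |∂P/∂n| = 2.54×10⁻³ / (1.36×10⁻⁴ × 0.644) = 29.0 m/s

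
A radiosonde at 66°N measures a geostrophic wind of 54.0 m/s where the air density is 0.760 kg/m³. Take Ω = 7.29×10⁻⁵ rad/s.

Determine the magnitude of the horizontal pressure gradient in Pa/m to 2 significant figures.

5.5×10⁻³ Pa/m

Coriolis parameter at 66°N:
f = 2Ω sin φ = 2 × 7.29×10⁻⁵ × sin 66° = 1.33×10⁻⁴ s⁻¹
Geostrophic balance rearranged: |∂P/∂n| = f ρ V_g
|∂P/∂n| = 1.33×10⁻⁴ × 0.760 × 54.0 = 5.47×10⁻³ Pa/m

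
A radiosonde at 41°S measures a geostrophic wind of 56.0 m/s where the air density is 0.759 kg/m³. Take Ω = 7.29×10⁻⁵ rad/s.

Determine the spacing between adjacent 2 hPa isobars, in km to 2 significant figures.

Coriolis parameter at 41°S:
f = 2Ω sin φ = 2 × 7.29×10⁻⁵ × sin 41° = 9.57×10⁻⁵ s⁻¹
Geostrophic balance rearranged: |∂P/∂n| = f ρ V_g
|∂P/∂n| = 9.57×10⁻⁵ × 0.759 × 56.0 = 4.07×10⁻³ Pa/m
Isobar spacing: Δn = ΔP/|∂P/∂n| = 200 Pa / 4.07×10⁻³ Pa/m = 49193 m ≈ 49 km

49 km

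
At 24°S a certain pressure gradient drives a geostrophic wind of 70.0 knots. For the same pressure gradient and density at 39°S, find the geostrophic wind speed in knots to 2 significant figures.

45 knots

With the same pressure gradient and density, V_g ∝ 1/f ∝ 1/sin φ.
V₂ = V₁ · sin φ₁ / sin φ₂ = 70.0 × sin 24° / sin 39°
V₂ = 70.0 × 0.4067/0.6293 = 45 knots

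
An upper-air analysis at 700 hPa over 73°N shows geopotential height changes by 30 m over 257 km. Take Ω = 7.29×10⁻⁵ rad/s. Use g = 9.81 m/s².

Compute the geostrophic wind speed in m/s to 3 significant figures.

8.21 m/s

Coriolis parameter at 73°N:
f = 2Ω sin φ = 2 × 7.29×10⁻⁵ × sin 73° = 1.39×10⁻⁴ s⁻¹
Height gradient: |∂Z/∂n| = 30 m / 257000 m = 1.17×10⁻⁴
On a pressure surface, geostrophic balance gives V_g = (g/f)|∂Z/∂n|:
V_g = 9.81 × 1.17×10⁻⁴ / 1.39×10⁻⁴ = 8.21 m/s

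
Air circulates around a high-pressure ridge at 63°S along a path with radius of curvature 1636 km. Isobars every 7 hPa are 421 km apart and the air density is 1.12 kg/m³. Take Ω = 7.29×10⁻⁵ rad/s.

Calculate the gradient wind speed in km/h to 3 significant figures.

43.6 km/h

Coriolis parameter at 63°S:
f = 2Ω sin φ = 2 × 7.29×10⁻⁵ × sin 63° = 1.30×10⁻⁴ s⁻¹
Pressure gradient: |∂P/∂n| = 700 Pa / 421000 m = 1.66×10⁻³ Pa/m
Geostrophic speed: V_g = |∂P/∂n|/(fρ) = 1.66×10⁻³/(1.30×10⁻⁴ × 1.12) = 11.4 m/s
Around a high, pressure-gradient force acts outward with centrifugal, so Coriolis balances both:
fV = (1/ρ)|∂P/∂n| + V²/R  →  V² − fR·V + fR·V_g = 0
With fR = 1.30×10⁻⁴ × 1636×10³ m = 213 m/s:
V = [fR − √((fR)² − 4 fR V_g)]/2 = [213 − √(213² − 4×213×11.4)]/2 = 12.1 m/s
Supergeostrophic (V > V_g = 11.4 m/s), as expected around a high.
Converting: 12.1 m/s × 3.6 = 43.6 km/h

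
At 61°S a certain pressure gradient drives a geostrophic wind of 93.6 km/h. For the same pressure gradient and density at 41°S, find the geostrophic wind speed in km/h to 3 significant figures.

125 km/h

With the same pressure gradient and density, V_g ∝ 1/f ∝ 1/sin φ.
V₂ = V₁ · sin φ₁ / sin φ₂ = 93.6 × sin 61° / sin 41°
V₂ = 93.6 × 0.8746/0.6561 = 125 km/h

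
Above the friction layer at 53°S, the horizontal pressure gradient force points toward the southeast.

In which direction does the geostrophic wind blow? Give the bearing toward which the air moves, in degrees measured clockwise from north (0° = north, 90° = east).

The pressure-gradient force points toward the southeast (bearing 135°).
Geostrophic balance: in the Southern Hemisphere the Coriolis force deflects motion to the left, so the geostrophic wind blows 90° to the left of the pressure-gradient force (low pressure on the right).
Rotating 135° by 90° counterclockwise gives 045° — the wind blows toward the northeast.

045°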